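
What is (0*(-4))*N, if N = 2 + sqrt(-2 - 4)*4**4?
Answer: 0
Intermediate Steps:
N = 2 + 256*I*sqrt(6) (N = 2 + sqrt(-6)*256 = 2 + (I*sqrt(6))*256 = 2 + 256*I*sqrt(6) ≈ 2.0 + 627.07*I)
(0*(-4))*N = (0*(-4))*(2 + 256*I*sqrt(6)) = 0*(2 + 256*I*sqrt(6)) = 0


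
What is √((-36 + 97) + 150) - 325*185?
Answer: -60125 + √211 ≈ -60111.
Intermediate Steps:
√((-36 + 97) + 150) - 325*185 = √(61 + 150) - 60125 = √211 - 60125 = -60125 + √211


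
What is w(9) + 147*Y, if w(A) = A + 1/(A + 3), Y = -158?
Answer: -278603/12 ≈ -23217.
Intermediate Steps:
w(A) = A + 1/(3 + A)
w(9) + 147*Y = (1 + 9² + 3*9)/(3 + 9) + 147*(-158) = (1 + 81 + 27)/12 - 23226 = (1/12)*109 - 23226 = 109/12 - 23226 = -278603/12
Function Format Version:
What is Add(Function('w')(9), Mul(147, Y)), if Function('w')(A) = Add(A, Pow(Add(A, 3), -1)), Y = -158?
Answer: Rational(-278603, 12) ≈ -23217.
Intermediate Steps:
Function('w')(A) = Add(A, Pow(Add(3, A), -1))
Add(Function('w')(9), Mul(147, Y)) = Add(Mul(Pow(Add(3, 9), -1), Add(1, Pow(9, 2), Mul(3, 9))), Mul(147, -158)) = Add(Mul(Pow(12, -1), Add(1, 81, 27)), -23226) = Add(Mul(Rational(1, 12), 109), -23226) = Add(Rational(109, 12), -23226) = Rational(-278603, 12)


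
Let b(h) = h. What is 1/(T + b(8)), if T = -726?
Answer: -1/718 ≈ -0.0013928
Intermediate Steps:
1/(T + b(8)) = 1/(-726 + 8) = 1/(-718) = -1/718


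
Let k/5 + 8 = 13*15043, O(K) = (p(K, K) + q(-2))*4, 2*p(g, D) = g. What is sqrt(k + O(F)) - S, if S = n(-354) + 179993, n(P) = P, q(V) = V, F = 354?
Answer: -179639 + sqrt(978455) ≈ -1.7865e+5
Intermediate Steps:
p(g, D) = g/2
O(K) = -8 + 2*K (O(K) = (K/2 - 2)*4 = (-2 + K/2)*4 = -8 + 2*K)
k = 977755 (k = -40 + 5*(13*15043) = -40 + 5*195559 = -40 + 977795 = 977755)
S = 179639 (S = -354 + 179993 = 179639)
sqrt(k + O(F)) - S = sqrt(977755 + (-8 + 2*354)) - 1*179639 = sqrt(977755 + (-8 + 708)) - 179639 = sqrt(977755 + 700) - 179639 = sqrt(978455) - 179639 = -179639 + sqrt(978455)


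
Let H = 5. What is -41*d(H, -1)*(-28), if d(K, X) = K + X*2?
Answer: 3444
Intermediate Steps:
d(K, X) = K + 2*X
-41*d(H, -1)*(-28) = -41*(5 + 2*(-1))*(-28) = -41*(5 - 2)*(-28) = -41*3*(-28) = -123*(-28) = 3444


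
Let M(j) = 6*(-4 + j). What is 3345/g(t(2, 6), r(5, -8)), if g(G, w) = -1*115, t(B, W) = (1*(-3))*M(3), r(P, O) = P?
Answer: -669/23 ≈ -29.087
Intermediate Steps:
M(j) = -24 + 6*j
t(B, W) = 18 (t(B, W) = (1*(-3))*(-24 + 6*3) = -3*(-24 + 18) = -3*(-6) = 18)
g(G, w) = -115
3345/g(t(2, 6), r(5, -8)) = 3345/(-115) = 3345*(-1/115) = -669/23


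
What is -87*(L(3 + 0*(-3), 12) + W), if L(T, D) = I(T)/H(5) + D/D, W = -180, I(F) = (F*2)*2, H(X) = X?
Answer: 76821/5 ≈ 15364.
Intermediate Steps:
I(F) = 4*F (I(F) = (2*F)*2 = 4*F)
L(T, D) = 1 + 4*T/5 (L(T, D) = (4*T)/5 + D/D = (4*T)*(⅕) + 1 = 4*T/5 + 1 = 1 + 4*T/5)
-87*(L(3 + 0*(-3), 12) + W) = -87*((1 + 4*(3 + 0*(-3))/5) - 180) = -87*((1 + 4*(3 + 0)/5) - 180) = -87*((1 + (⅘)*3) - 180) = -87*((1 + 12/5) - 180) = -87*(17/5 - 180) = -87*(-883/5) = 76821/5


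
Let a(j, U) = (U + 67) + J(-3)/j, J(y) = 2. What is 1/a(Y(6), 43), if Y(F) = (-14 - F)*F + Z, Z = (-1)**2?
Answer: 119/13088 ≈ 0.0090923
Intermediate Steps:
Z = 1
Y(F) = 1 + F*(-14 - F) (Y(F) = (-14 - F)*F + 1 = F*(-14 - F) + 1 = 1 + F*(-14 - F))
a(j, U) = 67 + U + 2/j (a(j, U) = (U + 67) + 2/j = (67 + U) + 2/j = 67 + U + 2/j)
1/a(Y(6), 43) = 1/(67 + 43 + 2/(1 - 1*6**2 - 14*6)) = 1/(67 + 43 + 2/(1 - 1*36 - 84)) = 1/(67 + 43 + 2/(1 - 36 - 84)) = 1/(67 + 43 + 2/(-119)) = 1/(67 + 43 + 2*(-1/119)) = 1/(67 + 43 - 2/119) = 1/(13088/119) = 119/13088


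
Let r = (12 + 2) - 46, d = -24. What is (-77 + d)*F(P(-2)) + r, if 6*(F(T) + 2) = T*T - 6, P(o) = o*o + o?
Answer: 611/3 ≈ 203.67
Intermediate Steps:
r = -32 (r = 14 - 46 = -32)
P(o) = o + o² (P(o) = o² + o = o + o²)
F(T) = -3 + T²/6 (F(T) = -2 + (T*T - 6)/6 = -2 + (T² - 6)/6 = -2 + (-6 + T²)/6 = -2 + (-1 + T²/6) = -3 + T²/6)
(-77 + d)*F(P(-2)) + r = (-77 - 24)*(-3 + (-2*(1 - 2))²/6) - 32 = -101*(-3 + (-2*(-1))²/6) - 32 = -101*(-3 + (⅙)*2²) - 32 = -101*(-3 + (⅙)*4) - 32 = -101*(-3 + ⅔) - 32 = -101*(-7/3) - 32 = 707/3 - 32 = 611/3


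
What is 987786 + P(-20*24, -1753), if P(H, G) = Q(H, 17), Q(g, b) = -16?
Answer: 987770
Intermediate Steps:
P(H, G) = -16
987786 + P(-20*24, -1753) = 987786 - 16 = 987770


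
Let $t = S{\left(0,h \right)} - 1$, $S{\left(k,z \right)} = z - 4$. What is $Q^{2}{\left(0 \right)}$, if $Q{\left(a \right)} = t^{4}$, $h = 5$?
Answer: $0$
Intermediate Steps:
$S{\left(k,z \right)} = -4 + z$
$t = 0$ ($t = \left(-4 + 5\right) - 1 = 1 - 1 = 0$)
$Q{\left(a \right)} = 0$ ($Q{\left(a \right)} = 0^{4} = 0$)
$Q^{2}{\left(0 \right)} = 0^{2} = 0$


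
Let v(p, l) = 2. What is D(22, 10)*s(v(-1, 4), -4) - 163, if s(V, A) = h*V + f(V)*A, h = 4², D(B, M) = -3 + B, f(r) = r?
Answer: 293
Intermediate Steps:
h = 16
s(V, A) = 16*V + A*V (s(V, A) = 16*V + V*A = 16*V + A*V)
D(22, 10)*s(v(-1, 4), -4) - 163 = (-3 + 22)*(2*(16 - 4)) - 163 = 19*(2*12) - 163 = 19*24 - 163 = 456 - 163 = 293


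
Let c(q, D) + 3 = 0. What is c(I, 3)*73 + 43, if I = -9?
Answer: -176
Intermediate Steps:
c(q, D) = -3 (c(q, D) = -3 + 0 = -3)
c(I, 3)*73 + 43 = -3*73 + 43 = -219 + 43 = -176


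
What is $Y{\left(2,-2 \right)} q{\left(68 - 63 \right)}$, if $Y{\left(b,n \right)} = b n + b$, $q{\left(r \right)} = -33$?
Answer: $66$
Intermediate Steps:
$Y{\left(b,n \right)} = b + b n$
$Y{\left(2,-2 \right)} q{\left(68 - 63 \right)} = 2 \left(1 - 2\right) \left(-33\right) = 2 \left(-1\right) \left(-33\right) = \left(-2\right) \left(-33\right) = 66$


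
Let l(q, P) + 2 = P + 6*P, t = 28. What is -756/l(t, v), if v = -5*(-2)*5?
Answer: -63/29 ≈ -2.1724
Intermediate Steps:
v = 50 (v = 10*5 = 50)
l(q, P) = -2 + 7*P (l(q, P) = -2 + (P + 6*P) = -2 + 7*P)
-756/l(t, v) = -756/(-2 + 7*50) = -756/(-2 + 350) = -756/348 = -756*1/348 = -63/29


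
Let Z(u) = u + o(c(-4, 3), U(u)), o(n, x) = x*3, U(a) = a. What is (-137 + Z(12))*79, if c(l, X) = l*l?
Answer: -7031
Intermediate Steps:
c(l, X) = l²
o(n, x) = 3*x
Z(u) = 4*u (Z(u) = u + 3*u = 4*u)
(-137 + Z(12))*79 = (-137 + 4*12)*79 = (-137 + 48)*79 = -89*79 = -7031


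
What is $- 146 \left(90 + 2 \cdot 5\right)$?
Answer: $-14600$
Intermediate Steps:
$- 146 \left(90 + 2 \cdot 5\right) = - 146 \left(90 + 10\right) = \left(-146\right) 100 = -14600$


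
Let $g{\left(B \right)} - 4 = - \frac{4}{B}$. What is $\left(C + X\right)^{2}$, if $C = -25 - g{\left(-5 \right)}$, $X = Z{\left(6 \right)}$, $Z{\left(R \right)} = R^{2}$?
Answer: $\frac{961}{25} \approx 38.44$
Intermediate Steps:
$g{\left(B \right)} = 4 - \frac{4}{B}$
$X = 36$ ($X = 6^{2} = 36$)
$C = - \frac{149}{5}$ ($C = -25 - \left(4 - \frac{4}{-5}\right) = -25 - \left(4 - - \frac{4}{5}\right) = -25 - \left(4 + \frac{4}{5}\right) = -25 - \frac{24}{5} = - \frac{149}{5} \approx -29.8$)
$\left(C + X\right)^{2} = \left(- \frac{149}{5} + 36\right)^{2} = \left(\frac{31}{5}\right)^{2} = \frac{961}{25}$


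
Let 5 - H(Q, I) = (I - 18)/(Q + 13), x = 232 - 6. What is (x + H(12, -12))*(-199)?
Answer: -231039/5 ≈ -46208.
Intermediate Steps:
x = 226
H(Q, I) = 5 - (-18 + I)/(13 + Q) (H(Q, I) = 5 - (I - 18)/(Q + 13) = 5 - (-18 + I)/(13 + Q))
(x + H(12, -12))*(-199) = (226 + (83 - 1*(-12) + 5*12)/(13 + 12))*(-199) = (226 + (83 + 12 + 60)/25)*(-199) = (226 + (1/25)*155)*(-199) = (226 + 31/5)*(-199) = (1161/5)*(-199) = -231039/5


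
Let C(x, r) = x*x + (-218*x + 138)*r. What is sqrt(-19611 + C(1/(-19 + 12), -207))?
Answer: I*sqrt(2676554)/7 ≈ 233.72*I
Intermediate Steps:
C(x, r) = x**2 + r*(138 - 218*x) (C(x, r) = x**2 + (138 - 218*x)*r = x**2 + r*(138 - 218*x))
sqrt(-19611 + C(1/(-19 + 12), -207)) = sqrt(-19611 + ((1/(-19 + 12))**2 + 138*(-207) - 218*(-207)/(-19 + 12))) = sqrt(-19611 + ((1/(-7))**2 - 28566 - 218*(-207)/(-7))) = sqrt(-19611 + ((-1/7)**2 - 28566 - 218*(-207)*(-1/7))) = sqrt(-19611 + (1/49 - 28566 - 45126/7)) = sqrt(-19611 - 1715615/49) = sqrt(-2676554/49) = I*sqrt(2676554)/7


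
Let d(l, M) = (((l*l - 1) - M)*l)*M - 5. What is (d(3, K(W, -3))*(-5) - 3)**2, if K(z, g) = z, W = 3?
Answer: 41209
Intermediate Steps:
d(l, M) = -5 + M*l*(-1 + l**2 - M) (d(l, M) = (((l**2 - 1) - M)*l)*M - 5 = (((-1 + l**2) - M)*l)*M - 5 = ((-1 + l**2 - M)*l)*M - 5 = (l*(-1 + l**2 - M))*M - 5 = M*l*(-1 + l**2 - M) - 5 = -5 + M*l*(-1 + l**2 - M))
(d(3, K(W, -3))*(-5) - 3)**2 = ((-5 + 3*3**3 - 1*3*3 - 1*3*3**2)*(-5) - 3)**2 = ((-5 + 3*27 - 9 - 1*3*9)*(-5) - 3)**2 = ((-5 + 81 - 9 - 27)*(-5) - 3)**2 = (40*(-5) - 3)**2 = (-200 - 3)**2 = (-203)**2 = 41209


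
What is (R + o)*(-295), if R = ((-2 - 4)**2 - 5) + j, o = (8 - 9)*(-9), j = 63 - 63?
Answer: -11800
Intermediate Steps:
j = 0
o = 9 (o = -1*(-9) = 9)
R = 31 (R = ((-2 - 4)**2 - 5) + 0 = ((-6)**2 - 5) + 0 = (36 - 5) + 0 = 31 + 0 = 31)
(R + o)*(-295) = (31 + 9)*(-295) = 40*(-295) = -11800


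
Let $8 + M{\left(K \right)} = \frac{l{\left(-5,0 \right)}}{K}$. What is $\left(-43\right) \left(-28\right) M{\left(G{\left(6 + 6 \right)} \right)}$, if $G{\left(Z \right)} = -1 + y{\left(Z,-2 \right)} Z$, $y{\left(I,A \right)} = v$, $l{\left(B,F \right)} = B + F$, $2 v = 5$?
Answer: $- \frac{285348}{29} \approx -9839.6$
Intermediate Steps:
$v = \frac{5}{2}$ ($v = \frac{1}{2} \cdot 5 = \frac{5}{2} \approx 2.5$)
$y{\left(I,A \right)} = \frac{5}{2}$
$G{\left(Z \right)} = -1 + \frac{5 Z}{2}$
$M{\left(K \right)} = -8 - \frac{5}{K}$ ($M{\left(K \right)} = -8 + \frac{-5 + 0}{K} = -8 - \frac{5}{K}$)
$\left(-43\right) \left(-28\right) M{\left(G{\left(6 + 6 \right)} \right)} = \left(-43\right) \left(-28\right) \left(-8 - \frac{5}{-1 + \frac{5 \left(6 + 6\right)}{2}}\right) = 1204 \left(-8 - \frac{5}{-1 + \frac{5}{2} \cdot 12}\right) = 1204 \left(-8 - \frac{5}{-1 + 30}\right) = 1204 \left(-8 - \frac{5}{29}\right) = 1204 \left(- \frac{237}{29}\right) = - \frac{285348}{29}$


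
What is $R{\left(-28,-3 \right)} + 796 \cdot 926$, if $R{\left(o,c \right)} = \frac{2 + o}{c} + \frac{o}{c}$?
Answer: $737114$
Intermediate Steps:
$R{\left(o,c \right)} = \frac{o}{c} + \frac{2 + o}{c}$ ($R{\left(o,c \right)} = \frac{2 + o}{c} + \frac{o}{c} = \frac{o}{c} + \frac{2 + o}{c}$)
$R{\left(-28,-3 \right)} + 796 \cdot 926 = \frac{2 \left(1 - 28\right)}{-3} + 796 \cdot 926 = 2 \left(- \frac{1}{3}\right) \left(-27\right) + 737096 = 18 + 737096 = 737114$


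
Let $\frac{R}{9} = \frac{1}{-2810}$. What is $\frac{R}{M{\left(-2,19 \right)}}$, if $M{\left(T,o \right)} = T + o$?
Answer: $- \frac{9}{47770} \approx -0.0001884$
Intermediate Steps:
$R = - \frac{9}{2810}$ ($R = \frac{9}{-2810} = 9 \left(- \frac{1}{2810}\right) = - \frac{9}{2810} \approx -0.0032028$)
$\frac{R}{M{\left(-2,19 \right)}} = - \frac{9}{2810 \left(-2 + 19\right)} = - \frac{9}{2810 \cdot 17} = \left(- \frac{9}{2810}\right) \frac{1}{17} = - \frac{9}{47770}$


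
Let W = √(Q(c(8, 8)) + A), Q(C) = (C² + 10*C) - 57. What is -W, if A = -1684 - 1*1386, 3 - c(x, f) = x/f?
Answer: -I*√3103 ≈ -55.705*I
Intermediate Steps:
c(x, f) = 3 - x/f
A = -3070 (A = -1684 - 1386 = -3070)
Q(C) = -57 + C² + 10*C
W = I*√3103 (W = √((-57 + (3 - 1*8/8)² + 10*(3 - 1*8/8)) - 3070) = √((-57 + (3 - 1*8*⅛)² + 10*(3 - 1*8*⅛)) - 3070) = √((-57 + (3 - 1)² + 10*(3 - 1)) - 3070) = √((-57 + 2² + 10*2) - 3070) = √((-57 + 4 + 20) - 3070) = √(-33 - 3070) = √(-3103) = I*√3103 ≈ 55.705*I)
-W = -I*√3103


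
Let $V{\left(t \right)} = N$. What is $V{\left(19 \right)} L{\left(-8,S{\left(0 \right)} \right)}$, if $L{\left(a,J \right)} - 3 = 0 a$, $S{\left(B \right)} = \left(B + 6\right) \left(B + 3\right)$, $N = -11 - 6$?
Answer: $-51$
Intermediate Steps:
$N = -17$ ($N = -11 - 6 = -17$)
$V{\left(t \right)} = -17$
$S{\left(B \right)} = \left(3 + B\right) \left(6 + B\right)$ ($S{\left(B \right)} = \left(6 + B\right) \left(3 + B\right) = \left(3 + B\right) \left(6 + B\right)$)
$L{\left(a,J \right)} = 3$ ($L{\left(a,J \right)} = 3 + 0 a = 3 + 0 = 3$)
$V{\left(19 \right)} L{\left(-8,S{\left(0 \right)} \right)} = \left(-17\right) 3 = -51$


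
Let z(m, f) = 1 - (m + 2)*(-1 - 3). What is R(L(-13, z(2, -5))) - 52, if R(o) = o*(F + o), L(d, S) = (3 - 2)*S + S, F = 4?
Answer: 1240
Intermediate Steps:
z(m, f) = 9 + 4*m (z(m, f) = 1 - (2 + m)*(-4) = 1 - (-8 - 4*m) = 1 + (8 + 4*m) = 9 + 4*m)
L(d, S) = 2*S (L(d, S) = 1*S + S = S + S = 2*S)
R(o) = o*(4 + o)
R(L(-13, z(2, -5))) - 52 = (2*(9 + 4*2))*(4 + 2*(9 + 4*2)) - 52 = (2*(9 + 8))*(4 + 2*(9 + 8)) - 52 = (2*17)*(4 + 2*17) - 52 = 34*(4 + 34) - 52 = 34*38 - 52 = 1292 - 52 = 1240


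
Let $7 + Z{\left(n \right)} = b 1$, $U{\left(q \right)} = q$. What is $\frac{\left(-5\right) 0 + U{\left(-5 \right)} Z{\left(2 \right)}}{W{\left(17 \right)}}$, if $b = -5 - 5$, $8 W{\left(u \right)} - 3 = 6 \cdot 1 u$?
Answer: $\frac{136}{21} \approx 6.4762$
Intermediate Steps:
$W{\left(u \right)} = \frac{3}{8} + \frac{3 u}{4}$ ($W{\left(u \right)} = \frac{3}{8} + \frac{6 \cdot 1 u}{8} = \frac{3}{8} + \frac{6 u}{8} = \frac{3}{8} + \frac{3 u}{4}$)
$b = -10$ ($b = -5 - 5 = -10$)
$Z{\left(n \right)} = -17$ ($Z{\left(n \right)} = -7 - 10 = -17$)
$\frac{\left(-5\right) 0 + U{\left(-5 \right)} Z{\left(2 \right)}}{W{\left(17 \right)}} = \frac{\left(-5\right) 0 - -85}{\frac{3}{8} + \frac{3}{4} \cdot 17} = \frac{0 + 85}{\frac{3}{8} + \frac{51}{4}} = \frac{85}{\frac{105}{8}} = 85 \cdot \frac{8}{105} = \frac{136}{21}$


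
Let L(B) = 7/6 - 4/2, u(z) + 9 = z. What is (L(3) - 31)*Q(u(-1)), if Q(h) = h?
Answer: 955/3 ≈ 318.33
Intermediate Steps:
u(z) = -9 + z
L(B) = -⅚ (L(B) = 7*(⅙) - 4*½ = 7/6 - 2 = -⅚)
(L(3) - 31)*Q(u(-1)) = (-⅚ - 31)*(-9 - 1) = -191/6*(-10) = 955/3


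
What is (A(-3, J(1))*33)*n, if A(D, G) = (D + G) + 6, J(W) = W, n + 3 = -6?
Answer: -1188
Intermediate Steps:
n = -9 (n = -3 - 6 = -9)
A(D, G) = 6 + D + G
(A(-3, J(1))*33)*n = ((6 - 3 + 1)*33)*(-9) = (4*33)*(-9) = 132*(-9) = -1188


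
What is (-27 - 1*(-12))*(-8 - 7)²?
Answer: -3375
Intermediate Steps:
(-27 - 1*(-12))*(-8 - 7)² = (-27 + 12)*(-15)² = -15*225 = -3375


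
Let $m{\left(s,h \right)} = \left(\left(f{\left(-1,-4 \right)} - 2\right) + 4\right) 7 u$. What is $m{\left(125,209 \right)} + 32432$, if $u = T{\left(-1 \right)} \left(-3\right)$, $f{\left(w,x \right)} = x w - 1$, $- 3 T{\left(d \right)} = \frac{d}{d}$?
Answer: $32467$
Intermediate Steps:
$T{\left(d \right)} = - \frac{1}{3}$ ($T{\left(d \right)} = - \frac{d \frac{1}{d}}{3} = \left(- \frac{1}{3}\right) 1 = - \frac{1}{3}$)
$f{\left(w,x \right)} = -1 + w x$ ($f{\left(w,x \right)} = w x - 1 = -1 + w x$)
$u = 1$ ($u = \left(- \frac{1}{3}\right) \left(-3\right) = 1$)
$m{\left(s,h \right)} = 35$ ($m{\left(s,h \right)} = \left(\left(\left(-1 - -4\right) - 2\right) + 4\right) 7 \cdot 1 = \left(\left(\left(-1 + 4\right) - 2\right) + 4\right) 7 \cdot 1 = \left(\left(3 - 2\right) + 4\right) 7 \cdot 1 = \left(1 + 4\right) 7 \cdot 1 = 5 \cdot 7 \cdot 1 = 35 \cdot 1 = 35$)
$m{\left(125,209 \right)} + 32432 = 35 + 32432 = 32467$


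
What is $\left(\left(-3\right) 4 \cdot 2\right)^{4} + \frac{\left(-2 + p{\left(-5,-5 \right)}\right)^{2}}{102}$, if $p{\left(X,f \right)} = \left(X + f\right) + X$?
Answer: $\frac{1990673}{6} \approx 3.3178 \cdot 10^{5}$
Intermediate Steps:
$p{\left(X,f \right)} = f + 2 X$
$\left(\left(-3\right) 4 \cdot 2\right)^{4} + \frac{\left(-2 + p{\left(-5,-5 \right)}\right)^{2}}{102} = \left(\left(-3\right) 4 \cdot 2\right)^{4} + \frac{\left(-2 + \left(-5 + 2 \left(-5\right)\right)\right)^{2}}{102} = \left(\left(-12\right) 2\right)^{4} + \frac{\left(-2 - 15\right)^{2}}{102} = \left(-24\right)^{4} + \frac{\left(-2 - 15\right)^{2}}{102} = 331776 + \frac{\left(-17\right)^{2}}{102} = 331776 + \frac{1}{102} \cdot 289 = 331776 + \frac{17}{6} = \frac{1990673}{6}$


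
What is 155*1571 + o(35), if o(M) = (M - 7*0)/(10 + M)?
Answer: 2191552/9 ≈ 2.4351e+5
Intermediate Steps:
o(M) = M/(10 + M) (o(M) = (M + 0)/(10 + M) = M/(10 + M))
155*1571 + o(35) = 155*1571 + 35/(10 + 35) = 243505 + 35/45 = 243505 + 35*(1/45) = 243505 + 7/9 = 2191552/9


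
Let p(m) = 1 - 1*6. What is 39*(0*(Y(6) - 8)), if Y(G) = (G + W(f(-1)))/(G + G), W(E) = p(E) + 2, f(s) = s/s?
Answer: 0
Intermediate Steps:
p(m) = -5 (p(m) = 1 - 6 = -5)
f(s) = 1
W(E) = -3 (W(E) = -5 + 2 = -3)
Y(G) = (-3 + G)/(2*G) (Y(G) = (G - 3)/(G + G) = (-3 + G)/((2*G)) = (-3 + G)*(1/(2*G)) = (-3 + G)/(2*G))
39*(0*(Y(6) - 8)) = 39*(0*((1/2)*(-3 + 6)/6 - 8)) = 39*(0*((1/2)*(1/6)*3 - 8)) = 39*(0*(1/4 - 8)) = 39*(0*(-31/4)) = 39*0 = 0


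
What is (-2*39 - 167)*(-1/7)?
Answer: 35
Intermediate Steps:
(-2*39 - 167)*(-1/7) = (-78 - 167)*(-1*1/7) = -245*(-1/7) = 35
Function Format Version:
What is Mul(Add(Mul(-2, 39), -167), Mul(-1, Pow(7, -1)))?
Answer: 35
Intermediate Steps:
Mul(Add(Mul(-2, 39), -167), Mul(-1, Pow(7, -1))) = Mul(Add(-78, -167), Mul(-1, Rational(1, 7))) = Mul(-245, Rational(-1, 7)) = 35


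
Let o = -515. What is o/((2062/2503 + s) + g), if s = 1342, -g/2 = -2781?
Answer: -1289045/17282774 ≈ -0.074586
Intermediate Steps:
g = 5562 (g = -2*(-2781) = 5562)
o/((2062/2503 + s) + g) = -515/((2062/2503 + 1342) + 5562) = -515/(3361088/2503 + 5562) = -515/17282774/2503 = -515*2503/17282774 = -1289045/17282774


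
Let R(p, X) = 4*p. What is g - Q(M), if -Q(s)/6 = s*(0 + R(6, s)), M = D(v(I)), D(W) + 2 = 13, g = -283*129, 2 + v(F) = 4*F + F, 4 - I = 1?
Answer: -34923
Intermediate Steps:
I = 3 (I = 4 - 1*1 = 4 - 1 = 3)
v(F) = -2 + 5*F (v(F) = -2 + (4*F + F) = -2 + 5*F)
g = -36507
D(W) = 11 (D(W) = -2 + 13 = 11)
M = 11
Q(s) = -144*s (Q(s) = -6*s*(0 + 4*6) = -6*s*(0 + 24) = -6*s*24 = -144*s)
g - Q(M) = -36507 - (-144)*11 = -36507 - 1*(-1584) = -36507 + 1584 = -34923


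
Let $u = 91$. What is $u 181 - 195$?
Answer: $16276$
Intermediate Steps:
$u 181 - 195 = 91 \cdot 181 - 195 = 16471 - 195 = 16276$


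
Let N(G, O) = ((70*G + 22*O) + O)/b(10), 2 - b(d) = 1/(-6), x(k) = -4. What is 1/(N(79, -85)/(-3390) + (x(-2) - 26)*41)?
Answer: -113/139045 ≈ -0.00081269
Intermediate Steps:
b(d) = 13/6 (b(d) = 2 - 1/(-6) = 2 - 1*(-⅙) = 2 + ⅙ = 13/6)
N(G, O) = 138*O/13 + 420*G/13 (N(G, O) = ((70*G + 22*O) + O)/(13/6) = ((22*O + 70*G) + O)*(6/13) = (23*O + 70*G)*(6/13) = 138*O/13 + 420*G/13)
1/(N(79, -85)/(-3390) + (x(-2) - 26)*41) = 1/(((138/13)*(-85) + (420/13)*79)/(-3390) + (-4 - 26)*41) = 1/((-11730/13 + 33180/13)*(-1/3390) - 30*41) = 1/(1650*(-1/3390) - 1230) = 1/(-55/113 - 1230) = 1/(-139045/113) = -113/139045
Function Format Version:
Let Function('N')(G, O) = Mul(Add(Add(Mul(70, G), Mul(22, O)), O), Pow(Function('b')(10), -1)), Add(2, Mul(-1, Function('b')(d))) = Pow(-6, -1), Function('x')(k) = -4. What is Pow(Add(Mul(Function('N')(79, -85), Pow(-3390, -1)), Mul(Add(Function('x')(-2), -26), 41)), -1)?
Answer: Rational(-113, 139045) ≈ -0.00081269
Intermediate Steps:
Function('b')(d) = Rational(13, 6) (Function('b')(d) = Add(2, Mul(-1, Pow(-6, -1))) = Add(2, Mul(-1, Rational(-1, 6))) = Add(2, Rational(1, 6)) = Rational(13, 6))
Function('N')(G, O) = Add(Mul(Rational(138, 13), O), Mul(Rational(420, 13), G)) (Function('N')(G, O) = Mul(Add(Add(Mul(70, G), Mul(22, O)), O), Pow(Rational(13, 6), -1)) = Mul(Add(Add(Mul(22, O), Mul(70, G)), O), Rational(6, 13)) = Mul(Add(Mul(23, O), Mul(70, G)), Rational(6, 13)) = Add(Mul(Rational(138, 13), O), Mul(Rational(420, 13), G)))
Pow(Add(Mul(Function('N')(79, -85), Pow(-3390, -1)), Mul(Add(Function('x')(-2), -26), 41)), -1) = Pow(Add(Mul(Add(Mul(Rational(138, 13), -85), Mul(Rational(420, 13), 79)), Pow(-3390, -1)), Mul(Add(-4, -26), 41)), -1) = Pow(Add(Mul(Add(Rational(-11730, 13), Rational(33180, 13)), Rational(-1, 3390)), Mul(-30, 41)), -1) = Pow(Add(Mul(1650, Rational(-1, 3390)), -1230), -1) = Pow(Add(Rational(-55, 113), -1230), -1) = Pow(Rational(-139045, 113), -1) = Rational(-113, 139045)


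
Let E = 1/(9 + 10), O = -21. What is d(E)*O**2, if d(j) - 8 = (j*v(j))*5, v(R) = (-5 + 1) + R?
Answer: 1108233/361 ≈ 3069.9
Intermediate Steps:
v(R) = -4 + R
E = 1/19 ≈ 0.052632
d(j) = 8 + 5*j*(-4 + j) (d(j) = 8 + (j*(-4 + j))*5 = 8 + 5*j*(-4 + j))
d(E)*O**2 = (8 + 5*(1/19)*(-4 + 1/19))*(-21)**2 = (8 + 5*(1/19)*(-75/19))*441 = (8 - 375/361)*441 = (2513/361)*441 = 1108233/361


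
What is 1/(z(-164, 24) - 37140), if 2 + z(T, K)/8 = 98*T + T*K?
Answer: -1/197220 ≈ -5.0705e-6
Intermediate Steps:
z(T, K) = -16 + 784*T + 8*K*T (z(T, K) = -16 + 8*(98*T + T*K) = -16 + 8*(98*T + K*T) = -16 + (784*T + 8*K*T) = -16 + 784*T + 8*K*T)
1/(z(-164, 24) - 37140) = 1/((-16 + 784*(-164) + 8*24*(-164)) - 37140) = 1/((-16 - 128576 - 31488) - 37140) = 1/(-160080 - 37140) = 1/(-197220) = -1/197220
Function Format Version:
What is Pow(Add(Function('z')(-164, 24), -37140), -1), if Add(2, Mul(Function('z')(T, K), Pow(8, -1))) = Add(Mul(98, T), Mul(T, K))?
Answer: Rational(-1, 197220) ≈ -5.0705e-6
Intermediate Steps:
Function('z')(T, K) = Add(-16, Mul(784, T), Mul(8, K, T)) (Function('z')(T, K) = Add(-16, Mul(8, Add(Mul(98, T), Mul(T, K)))) = Add(-16, Mul(8, Add(Mul(98, T), Mul(K, T)))) = Add(-16, Add(Mul(784, T), Mul(8, K, T))) = Add(-16, Mul(784, T), Mul(8, K, T)))
Pow(Add(Function('z')(-164, 24), -37140), -1) = Pow(Add(Add(-16, Mul(784, -164), Mul(8, 24, -164)), -37140), -1) = Pow(Add(Add(-16, -128576, -31488), -37140), -1) = Pow(Add(-160080, -37140), -1) = Pow(-197220, -1) = Rational(-1, 197220)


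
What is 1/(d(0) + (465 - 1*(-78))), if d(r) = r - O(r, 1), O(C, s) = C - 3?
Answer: 1/546 ≈ 0.0018315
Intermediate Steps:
O(C, s) = -3 + C
d(r) = 3 (d(r) = r - (-3 + r) = r + (3 - r) = 3)
1/(d(0) + (465 - 1*(-78))) = 1/(3 + (465 - 1*(-78))) = 1/(3 + (465 + 78)) = 1/(3 + 543) = 1/546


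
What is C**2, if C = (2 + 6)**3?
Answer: 262144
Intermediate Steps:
C = 512 (C = 8**3 = 512)
C**2 = 512**2 = 262144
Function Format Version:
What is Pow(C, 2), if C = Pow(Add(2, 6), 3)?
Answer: 262144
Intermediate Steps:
C = 512 (C = Pow(8, 3) = 512)
Pow(C, 2) = Pow(512, 2) = 262144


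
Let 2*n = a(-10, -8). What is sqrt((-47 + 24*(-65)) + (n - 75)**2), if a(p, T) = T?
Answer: sqrt(4634) ≈ 68.073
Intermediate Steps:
n = -4 (n = (1/2)*(-8) = -4)
sqrt((-47 + 24*(-65)) + (n - 75)**2) = sqrt((-47 + 24*(-65)) + (-4 - 75)**2) = sqrt((-47 - 1560) + (-79)**2) = sqrt(-1607 + 6241) = sqrt(4634)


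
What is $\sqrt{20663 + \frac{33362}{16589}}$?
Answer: $\frac{\sqrt{5686906094841}}{16589} \approx 143.75$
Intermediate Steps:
$\sqrt{20663 + \frac{33362}{16589}} = \sqrt{\frac{342811869}{16589}} = \frac{\sqrt{5686906094841}}{16589}$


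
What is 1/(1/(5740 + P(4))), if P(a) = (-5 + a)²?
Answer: 5741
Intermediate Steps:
1/(1/(5740 + P(4))) = 1/(1/(5740 + (-5 + 4)²)) = 1/(1/(5740 + (-1)²)) = 1/(1/(5740 + 1)) = 1/(1/5741) = 5741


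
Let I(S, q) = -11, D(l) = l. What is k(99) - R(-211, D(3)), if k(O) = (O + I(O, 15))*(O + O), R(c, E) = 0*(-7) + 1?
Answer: 17423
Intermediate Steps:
R(c, E) = 1 (R(c, E) = 0 + 1 = 1)
k(O) = 2*O*(-11 + O) (k(O) = (O - 11)*(O + O) = (-11 + O)*(2*O) = 2*O*(-11 + O))
k(99) - R(-211, D(3)) = 2*99*(-11 + 99) - 1*1 = 2*99*88 - 1 = 17424 - 1 = 17423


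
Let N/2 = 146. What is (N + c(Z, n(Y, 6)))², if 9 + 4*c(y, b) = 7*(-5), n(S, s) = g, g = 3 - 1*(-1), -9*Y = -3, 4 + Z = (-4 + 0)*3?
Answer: 78961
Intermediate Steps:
Z = -16 (Z = -4 + (-4 + 0)*3 = -4 - 4*3 = -4 - 12 = -16)
Y = ⅓ (Y = -⅑*(-3) = ⅓ ≈ 0.33333)
g = 4 (g = 3 + 1 = 4)
n(S, s) = 4
c(y, b) = -11 (c(y, b) = -9/4 + (7*(-5))/4 = -9/4 + (¼)*(-35) = -9/4 - 35/4 = -11)
N = 292 (N = 2*146 = 292)
(N + c(Z, n(Y, 6)))² = (292 - 11)² = 281² = 78961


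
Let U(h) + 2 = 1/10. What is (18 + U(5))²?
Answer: 25921/100 ≈ 259.21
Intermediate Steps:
U(h) = -19/10 (U(h) = -2 + 1/10 = -2 + 1*(⅒) = -2 + ⅒ = -19/10)
(18 + U(5))² = (18 - 19/10)² = (161/10)² = 25921/100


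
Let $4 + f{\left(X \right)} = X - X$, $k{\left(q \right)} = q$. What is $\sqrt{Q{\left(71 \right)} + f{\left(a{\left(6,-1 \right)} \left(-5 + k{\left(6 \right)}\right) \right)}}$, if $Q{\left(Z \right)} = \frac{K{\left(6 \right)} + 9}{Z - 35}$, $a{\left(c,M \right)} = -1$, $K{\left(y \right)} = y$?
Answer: $\frac{i \sqrt{129}}{6} \approx 1.893 i$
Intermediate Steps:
$Q{\left(Z \right)} = \frac{15}{-35 + Z}$ ($Q{\left(Z \right)} = \frac{6 + 9}{Z - 35} = \frac{15}{-35 + Z}$)
$f{\left(X \right)} = -4$ ($f{\left(X \right)} = -4 + \left(X - X\right) = -4 + 0 = -4$)
$\sqrt{Q{\left(71 \right)} + f{\left(a{\left(6,-1 \right)} \left(-5 + k{\left(6 \right)}\right) \right)}} = \sqrt{\frac{15}{-35 + 71} - 4} = \sqrt{\frac{15}{36} - 4} = \sqrt{15 \cdot \frac{1}{36} - 4} = \sqrt{\frac{5}{12} - 4} = \sqrt{- \frac{43}{12}} = \frac{i \sqrt{129}}{6}$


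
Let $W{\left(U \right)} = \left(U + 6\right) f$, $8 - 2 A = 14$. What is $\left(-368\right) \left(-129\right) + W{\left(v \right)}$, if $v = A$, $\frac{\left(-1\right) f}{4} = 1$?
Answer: $47460$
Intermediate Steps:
$f = -4$ ($f = \left(-4\right) 1 = -4$)
$A = -3$ ($A = 4 - 7 = -3$)
$v = -3$
$W{\left(U \right)} = -24 - 4 U$ ($W{\left(U \right)} = \left(U + 6\right) \left(-4\right) = \left(6 + U\right) \left(-4\right) = -24 - 4 U$)
$\left(-368\right) \left(-129\right) + W{\left(v \right)} = \left(-368\right) \left(-129\right) - 12 = 47472 + \left(-24 + 12\right) = 47472 - 12 = 47460$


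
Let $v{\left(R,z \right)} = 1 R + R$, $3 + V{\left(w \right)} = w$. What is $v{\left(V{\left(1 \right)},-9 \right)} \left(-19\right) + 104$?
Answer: $180$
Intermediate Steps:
$V{\left(w \right)} = -3 + w$
$v{\left(R,z \right)} = 2 R$ ($v{\left(R,z \right)} = R + R = 2 R$)
$v{\left(V{\left(1 \right)},-9 \right)} \left(-19\right) + 104 = 2 \left(-3 + 1\right) \left(-19\right) + 104 = 2 \left(-2\right) \left(-19\right) + 104 = \left(-4\right) \left(-19\right) + 104 = 76 + 104 = 180$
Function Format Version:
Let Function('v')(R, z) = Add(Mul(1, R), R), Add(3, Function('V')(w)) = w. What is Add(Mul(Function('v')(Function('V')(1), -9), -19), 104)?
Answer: 180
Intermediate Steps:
Function('V')(w) = Add(-3, w)
Function('v')(R, z) = Mul(2, R) (Function('v')(R, z) = Add(R, R) = Mul(2, R))
Add(Mul(Function('v')(Function('V')(1), -9), -19), 104) = Add(Mul(Mul(2, Add(-3, 1)), -19), 104) = Add(Mul(Mul(2, -2), -19), 104) = Add(Mul(-4, -19), 104) = Add(76, 104) = 180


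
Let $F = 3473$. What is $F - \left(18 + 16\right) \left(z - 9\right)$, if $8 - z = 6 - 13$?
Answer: $3269$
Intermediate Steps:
$z = 15$ ($z = 8 - \left(6 - 13\right) = 8 - -7 = 8 + 7 = 15$)
$F - \left(18 + 16\right) \left(z - 9\right) = 3473 - \left(18 + 16\right) \left(15 - 9\right) = 3473 - 34 \cdot 6 = 3473 - 204 = 3269$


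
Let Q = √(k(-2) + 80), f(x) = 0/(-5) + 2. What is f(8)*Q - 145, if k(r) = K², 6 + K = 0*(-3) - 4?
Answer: -145 + 12*√5 ≈ -118.17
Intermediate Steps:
K = -10 (K = -6 + (0*(-3) - 4) = -6 + (0 - 4) = -6 - 4 = -10)
k(r) = 100 (k(r) = (-10)² = 100)
f(x) = 2 (f(x) = 0*(-⅕) + 2 = 0 + 2 = 2)
Q = 6*√5 (Q = √(100 + 80) = √180 = 6*√5 ≈ 13.416)
f(8)*Q - 145 = 2*(6*√5) - 145 = 12*√5 - 145 = -145 + 12*√5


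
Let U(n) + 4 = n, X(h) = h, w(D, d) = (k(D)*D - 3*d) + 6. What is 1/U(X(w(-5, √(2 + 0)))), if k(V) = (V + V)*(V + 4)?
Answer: -8/381 + √2/762 ≈ -0.019141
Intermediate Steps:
k(V) = 2*V*(4 + V) (k(V) = (2*V)*(4 + V) = 2*V*(4 + V))
w(D, d) = 6 - 3*d + 2*D²*(4 + D) (w(D, d) = ((2*D*(4 + D))*D - 3*d) + 6 = (2*D²*(4 + D) - 3*d) + 6 = (-3*d + 2*D²*(4 + D)) + 6 = 6 - 3*d + 2*D²*(4 + D))
U(n) = -4 + n
1/U(X(w(-5, √(2 + 0)))) = 1/(-4 + (6 - 3*√(2 + 0) + 2*(-5)²*(4 - 5))) = 1/(-4 + (6 - 3*√2 + 2*25*(-1))) = 1/(-4 + (6 - 3*√2 - 50)) = 1/(-4 + (-44 - 3*√2)) = 1/(-48 - 3*√2)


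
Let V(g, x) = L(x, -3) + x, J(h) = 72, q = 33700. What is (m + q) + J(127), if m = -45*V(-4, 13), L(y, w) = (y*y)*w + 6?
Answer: 55732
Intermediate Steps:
L(y, w) = 6 + w*y² (L(y, w) = y²*w + 6 = w*y² + 6 = 6 + w*y²)
V(g, x) = 6 + x - 3*x² (V(g, x) = (6 - 3*x²) + x = 6 + x - 3*x²)
m = 21960 (m = -45*(6 + 13 - 3*13²) = -45*(6 + 13 - 3*169) = -45*(6 + 13 - 507) = -45*(-488) = 21960)
(m + q) + J(127) = (21960 + 33700) + 72 = 55660 + 72 = 55732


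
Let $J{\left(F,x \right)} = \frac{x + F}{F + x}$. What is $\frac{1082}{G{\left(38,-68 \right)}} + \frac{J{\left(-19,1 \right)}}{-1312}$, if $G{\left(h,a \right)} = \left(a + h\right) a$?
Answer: $\frac{177193}{334560} \approx 0.52963$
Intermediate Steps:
$J{\left(F,x \right)} = 1$ ($J{\left(F,x \right)} = \frac{F + x}{F + x} = 1$)
$G{\left(h,a \right)} = a \left(a + h\right)$
$\frac{1082}{G{\left(38,-68 \right)}} + \frac{J{\left(-19,1 \right)}}{-1312} = \frac{1082}{\left(-68\right) \left(-68 + 38\right)} + 1 \frac{1}{-1312} = \frac{1082}{\left(-68\right) \left(-30\right)} + 1 \left(- \frac{1}{1312}\right) = \frac{1082}{2040} - \frac{1}{1312} = 1082 \cdot \frac{1}{2040} - \frac{1}{1312} = \frac{541}{1020} - \frac{1}{1312} = \frac{177193}{334560}$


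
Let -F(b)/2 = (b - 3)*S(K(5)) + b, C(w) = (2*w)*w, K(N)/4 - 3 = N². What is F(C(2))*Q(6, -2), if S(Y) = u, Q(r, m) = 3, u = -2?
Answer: 12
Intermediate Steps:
K(N) = 12 + 4*N²
S(Y) = -2
C(w) = 2*w²
F(b) = -12 + 2*b (F(b) = -2*((b - 3)*(-2) + b) = -2*((-3 + b)*(-2) + b) = -2*((6 - 2*b) + b) = -2*(6 - b) = -12 + 2*b)
F(C(2))*Q(6, -2) = (-12 + 2*(2*2²))*3 = (-12 + 2*(2*4))*3 = (-12 + 2*8)*3 = (-12 + 16)*3 = 4*3 = 12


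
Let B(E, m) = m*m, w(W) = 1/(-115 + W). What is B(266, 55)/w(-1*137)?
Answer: -762300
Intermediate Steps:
B(E, m) = m**2
B(266, 55)/w(-1*137) = 55**2/(1/(-115 - 1*137)) = 3025/(1/(-115 - 137)) = 3025/(1/(-252)) = 3025/(-1/252) = 3025*(-252) = -762300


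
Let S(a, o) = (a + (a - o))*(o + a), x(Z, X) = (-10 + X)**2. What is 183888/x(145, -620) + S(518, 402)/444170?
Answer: 869948236/489697425 ≈ 1.7765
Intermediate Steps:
S(a, o) = (a + o)*(-o + 2*a) (S(a, o) = (-o + 2*a)*(a + o) = (a + o)*(-o + 2*a))
183888/x(145, -620) + S(518, 402)/444170 = 183888/((-10 - 620)**2) + (-1*402**2 + 2*518**2 + 518*402)/444170 = 183888/((-630)**2) + (-1*161604 + 2*268324 + 208236)*(1/444170) = 183888/396900 + (-161604 + 536648 + 208236)*(1/444170) = 183888*(1/396900) + 583280*(1/444170) = 5108/11025 + 58328/44417 = 869948236/489697425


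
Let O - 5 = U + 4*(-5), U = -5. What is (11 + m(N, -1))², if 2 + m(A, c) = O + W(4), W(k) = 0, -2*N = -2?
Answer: 121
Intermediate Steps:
N = 1 (N = -½*(-2) = 1)
O = -20 (O = 5 + (-5 + 4*(-5)) = 5 + (-5 - 20) = 5 - 25 = -20)
m(A, c) = -22 (m(A, c) = -2 + (-20 + 0) = -2 - 20 = -22)
(11 + m(N, -1))² = (11 - 22)² = (-11)² = 121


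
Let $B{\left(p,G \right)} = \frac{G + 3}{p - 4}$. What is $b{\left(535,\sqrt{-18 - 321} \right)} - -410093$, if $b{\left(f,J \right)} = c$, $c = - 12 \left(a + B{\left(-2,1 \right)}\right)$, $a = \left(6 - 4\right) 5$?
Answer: $409981$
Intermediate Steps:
$a = 10$ ($a = 2 \cdot 5 = 10$)
$B{\left(p,G \right)} = \frac{3 + G}{-4 + p}$
$c = -112$ ($c = - 12 \left(10 + \frac{3 + 1}{-4 - 2}\right) = - 12 \left(10 + \frac{1}{-6} \cdot 4\right) = - 12 \left(10 - \frac{2}{3}\right) = \left(-12\right) \frac{28}{3} = -112$)
$b{\left(f,J \right)} = -112$
$b{\left(535,\sqrt{-18 - 321} \right)} - -410093 = -112 - -410093 = -112 + 410093 = 409981$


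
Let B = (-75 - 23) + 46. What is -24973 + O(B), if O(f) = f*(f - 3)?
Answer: -22113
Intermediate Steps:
B = -52 (B = -98 + 46 = -52)
O(f) = f*(-3 + f)
-24973 + O(B) = -24973 - 52*(-3 - 52) = -24973 - 52*(-55) = -24973 + 2860 = -22113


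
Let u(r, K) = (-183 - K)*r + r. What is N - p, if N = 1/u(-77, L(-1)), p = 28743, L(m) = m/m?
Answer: -405017612/14091 ≈ -28743.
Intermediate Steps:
L(m) = 1
u(r, K) = r + r*(-183 - K) (u(r, K) = r*(-183 - K) + r = r + r*(-183 - K))
N = 1/14091 (N = 1/(-1*(-77)*(182 + 1)) = 1/(-1*(-77)*183) = 1/14091 ≈ 7.0967e-5)
N - p = 1/14091 - 1*28743 = 1/14091 - 28743 = -405017612/14091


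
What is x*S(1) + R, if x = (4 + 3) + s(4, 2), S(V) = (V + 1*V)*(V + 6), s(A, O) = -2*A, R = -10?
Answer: -24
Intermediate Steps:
S(V) = 2*V*(6 + V) (S(V) = (V + V)*(6 + V) = (2*V)*(6 + V) = 2*V*(6 + V))
x = -1 (x = (4 + 3) - 2*4 = 7 - 8 = -1)
x*S(1) + R = -2*(6 + 1) - 10 = -2*7 - 10 = -1*14 - 10 = -14 - 10 = -24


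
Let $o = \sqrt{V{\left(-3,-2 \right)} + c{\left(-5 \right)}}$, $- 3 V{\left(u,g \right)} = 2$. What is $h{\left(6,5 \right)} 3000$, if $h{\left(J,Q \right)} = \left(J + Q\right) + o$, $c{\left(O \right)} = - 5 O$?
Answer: $33000 + 1000 \sqrt{219} \approx 47799.0$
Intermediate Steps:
$V{\left(u,g \right)} = - \frac{2}{3}$ ($V{\left(u,g \right)} = \left(- \frac{1}{3}\right) 2 = - \frac{2}{3}$)
$o = \frac{\sqrt{219}}{3}$ ($o = \sqrt{- \frac{2}{3} - -25} = \sqrt{- \frac{2}{3} + 25} = \sqrt{\frac{73}{3}} = \frac{\sqrt{219}}{3} \approx 4.9329$)
$h{\left(J,Q \right)} = J + Q + \frac{\sqrt{219}}{3}$ ($h{\left(J,Q \right)} = \left(J + Q\right) + \frac{\sqrt{219}}{3} = J + Q + \frac{\sqrt{219}}{3}$)
$h{\left(6,5 \right)} 3000 = \left(6 + 5 + \frac{\sqrt{219}}{3}\right) 3000 = \left(11 + \frac{\sqrt{219}}{3}\right) 3000 = 33000 + 1000 \sqrt{219}$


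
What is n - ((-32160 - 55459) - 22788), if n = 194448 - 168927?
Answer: 135928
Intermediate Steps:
n = 25521
n - ((-32160 - 55459) - 22788) = 25521 - ((-32160 - 55459) - 22788) = 25521 - (-87619 - 22788) = 25521 - 1*(-110407) = 25521 + 110407 = 135928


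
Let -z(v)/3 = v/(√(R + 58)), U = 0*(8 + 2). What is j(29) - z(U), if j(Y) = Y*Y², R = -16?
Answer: 24389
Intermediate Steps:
j(Y) = Y³
U = 0 (U = 0*10 = 0)
z(v) = -v*√42/14 (z(v) = -3*v/(√(-16 + 58)) = -3*v/(√42) = -3*v*√42/42 = -v*√42/14)
j(29) - z(U) = 29³ - (-1)*0*√42/14 = 24389 - 1*0 = 24389 + 0 = 24389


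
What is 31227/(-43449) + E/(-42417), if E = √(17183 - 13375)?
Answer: -1487/2069 - 4*√238/42417 ≈ -0.72016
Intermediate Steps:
E = 4*√238 (E = √3808 = 4*√238 ≈ 61.709)
31227/(-43449) + E/(-42417) = 31227/(-43449) + (4*√238)/(-42417) = 31227*(-1/43449) + (4*√238)*(-1/42417) = -1487/2069 - 4*√238/42417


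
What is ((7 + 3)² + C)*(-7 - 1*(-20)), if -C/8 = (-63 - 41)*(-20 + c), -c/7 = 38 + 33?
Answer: -5590572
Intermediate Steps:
c = -497 (c = -7*(38 + 33) = -7*71 = -497)
C = -430144 (C = -8*(-63 - 41)*(-20 - 497) = -(-832)*(-517) = -8*53768 = -430144)
((7 + 3)² + C)*(-7 - 1*(-20)) = ((7 + 3)² - 430144)*(-7 - 1*(-20)) = (10² - 430144)*(-7 + 20) = (100 - 430144)*13 = -430044*13 = -5590572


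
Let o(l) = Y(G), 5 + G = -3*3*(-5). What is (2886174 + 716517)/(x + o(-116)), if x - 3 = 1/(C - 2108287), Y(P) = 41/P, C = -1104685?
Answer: 38584484358840/43107371 ≈ 8.9508e+5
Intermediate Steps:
G = 40 (G = -5 - 3*3*(-5) = -5 - 9*(-5) = -5 + 45 = 40)
o(l) = 41/40
x = 9638915/3212972 (x = 3 + 1/(-1104685 - 2108287) = 3 + 1/(-3212972) = 3 - 1/3212972 = 9638915/3212972 ≈ 3.0000)
(2886174 + 716517)/(x + o(-116)) = (2886174 + 716517)/(9638915/3212972 + 41/40) = 3602691/(129322113/32129720) = 3602691*(32129720/129322113) = 38584484358840/43107371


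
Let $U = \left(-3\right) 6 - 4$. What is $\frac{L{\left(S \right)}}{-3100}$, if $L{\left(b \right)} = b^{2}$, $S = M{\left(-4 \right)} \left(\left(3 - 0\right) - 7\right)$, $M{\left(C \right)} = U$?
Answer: $- \frac{1936}{775} \approx -2.4981$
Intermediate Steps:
$U = -22$ ($U = -18 - 4 = -22$)
$M{\left(C \right)} = -22$
$S = 88$ ($S = - 22 \left(\left(3 - 0\right) - 7\right) = - 22 \left(\left(3 + 0\right) - 7\right) = - 22 \left(3 - 7\right) = \left(-22\right) \left(-4\right) = 88$)
$\frac{L{\left(S \right)}}{-3100} = \frac{88^{2}}{-3100} = \left(- \frac{1}{3100}\right) 7744 = - \frac{1936}{775}$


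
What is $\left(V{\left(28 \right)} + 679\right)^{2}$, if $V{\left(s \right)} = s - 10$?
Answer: $485809$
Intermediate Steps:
$V{\left(s \right)} = -10 + s$
$\left(V{\left(28 \right)} + 679\right)^{2} = \left(\left(-10 + 28\right) + 679\right)^{2} = \left(18 + 679\right)^{2} = 697^{2} = 485809$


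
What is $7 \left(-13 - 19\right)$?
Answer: $-224$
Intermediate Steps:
$7 \left(-13 - 19\right) = 7 \left(-32\right) = -224$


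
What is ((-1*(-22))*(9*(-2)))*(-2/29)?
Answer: 792/29 ≈ 27.310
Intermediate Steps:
((-1*(-22))*(9*(-2)))*(-2/29) = (22*(-18))*(-2*1/29) = -396*(-2/29) = 792/29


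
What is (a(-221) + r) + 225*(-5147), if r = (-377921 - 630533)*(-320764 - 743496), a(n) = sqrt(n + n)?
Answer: 1073256095965 + I*sqrt(442) ≈ 1.0733e+12 + 21.024*I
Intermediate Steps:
a(n) = sqrt(2)*sqrt(n) (a(n) = sqrt(2*n) = sqrt(2)*sqrt(n))
r = 1073257254040 (r = -1008454*(-1064260) = 1073257254040)
(a(-221) + r) + 225*(-5147) = (sqrt(2)*sqrt(-221) + 1073257254040) + 225*(-5147) = (sqrt(2)*(I*sqrt(221)) + 1073257254040) - 1158075 = (I*sqrt(442) + 1073257254040) - 1158075 = (1073257254040 + I*sqrt(442)) - 1158075 = 1073256095965 + I*sqrt(442)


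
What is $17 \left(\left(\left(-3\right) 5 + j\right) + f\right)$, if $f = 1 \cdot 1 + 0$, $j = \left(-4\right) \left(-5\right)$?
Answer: $102$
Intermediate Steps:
$j = 20$
$f = 1$ ($f = 1 + 0 = 1$)
$17 \left(\left(\left(-3\right) 5 + j\right) + f\right) = 17 \left(\left(\left(-3\right) 5 + 20\right) + 1\right) = 17 \left(\left(-15 + 20\right) + 1\right) = 17 \left(5 + 1\right) = 17 \cdot 6 = 102$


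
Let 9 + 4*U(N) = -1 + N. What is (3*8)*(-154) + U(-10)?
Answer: -3701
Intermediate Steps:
U(N) = -5/2 + N/4 (U(N) = -9/4 + (-1 + N)/4 = -9/4 + (-¼ + N/4) = -5/2 + N/4)
(3*8)*(-154) + U(-10) = (3*8)*(-154) + (-5/2 + (¼)*(-10)) = 24*(-154) + (-5/2 - 5/2) = -3696 - 5 = -3701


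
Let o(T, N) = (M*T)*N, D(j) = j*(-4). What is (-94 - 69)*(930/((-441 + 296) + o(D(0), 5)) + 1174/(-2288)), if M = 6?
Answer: 37458541/33176 ≈ 1129.1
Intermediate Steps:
D(j) = -4*j
o(T, N) = 6*N*T (o(T, N) = (6*T)*N = 6*N*T)
(-94 - 69)*(930/((-441 + 296) + o(D(0), 5)) + 1174/(-2288)) = (-94 - 69)*(930/((-441 + 296) + 6*5*(-4*0)) + 1174/(-2288)) = -163*(930/(-145 + 6*5*0) + 1174*(-1/2288)) = -163*(930/(-145 + 0) - 587/1144) = -163*(930/(-145) - 587/1144) = -163*(930*(-1/145) - 587/1144) = -163*(-186/29 - 587/1144) = -163*(-229807/33176) = 37458541/33176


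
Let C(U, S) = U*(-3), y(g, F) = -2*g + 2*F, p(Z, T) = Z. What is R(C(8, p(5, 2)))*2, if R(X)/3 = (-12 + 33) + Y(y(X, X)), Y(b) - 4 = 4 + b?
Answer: 174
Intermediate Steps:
Y(b) = 8 + b (Y(b) = 4 + (4 + b) = 8 + b)
C(U, S) = -3*U
R(X) = 87 (R(X) = 3*((-12 + 33) + (8 + (-2*X + 2*X))) = 3*(21 + (8 + 0)) = 3*(21 + 8) = 3*29 = 87)
R(C(8, p(5, 2)))*2 = 87*2 = 174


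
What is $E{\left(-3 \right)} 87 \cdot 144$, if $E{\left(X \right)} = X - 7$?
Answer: $-125280$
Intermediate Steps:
$E{\left(X \right)} = -7 + X$
$E{\left(-3 \right)} 87 \cdot 144 = \left(-7 - 3\right) 87 \cdot 144 = \left(-10\right) 87 \cdot 144 = \left(-870\right) 144 = -125280$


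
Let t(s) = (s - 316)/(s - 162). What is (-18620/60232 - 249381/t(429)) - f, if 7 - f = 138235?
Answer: -767430938869/1701554 ≈ -4.5102e+5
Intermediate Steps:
t(s) = (-316 + s)/(-162 + s)
f = -138228 (f = 7 - 1*138235 = 7 - 138235 = -138228)
(-18620/60232 - 249381/t(429)) - f = (-18620/60232 - 249381*(-162 + 429)/(-316 + 429)) - 1*(-138228) = (-18620*1/60232 - 249381/(113/267)) + 138228 = (-4655/15058 - 249381/((1/267)*113)) + 138228 = (-4655/15058 - 249381/113/267) + 138228 = (-4655/15058 - 249381*267/113) + 138228 = (-4655/15058 - 66584727/113) + 138228 = -1002633345181/1701554 + 138228 = -767430938869/1701554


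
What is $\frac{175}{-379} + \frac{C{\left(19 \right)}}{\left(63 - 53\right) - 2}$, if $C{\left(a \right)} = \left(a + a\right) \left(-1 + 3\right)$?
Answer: $\frac{6851}{758} \approx 9.0383$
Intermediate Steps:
$C{\left(a \right)} = 4 a$ ($C{\left(a \right)} = 2 a 2 = 4 a$)
$\frac{175}{-379} + \frac{C{\left(19 \right)}}{\left(63 - 53\right) - 2} = \frac{175}{-379} + \frac{4 \cdot 19}{\left(63 - 53\right) - 2} = 175 \left(- \frac{1}{379}\right) + \frac{76}{10 - 2} = - \frac{175}{379} + \frac{76}{8} = - \frac{175}{379} + 76 \cdot \frac{1}{8} = - \frac{175}{379} + \frac{19}{2} = \frac{6851}{758}$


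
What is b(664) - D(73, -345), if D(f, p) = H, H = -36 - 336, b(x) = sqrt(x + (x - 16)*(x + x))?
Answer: 372 + 2*sqrt(215302) ≈ 1300.0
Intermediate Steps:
b(x) = sqrt(x + 2*x*(-16 + x)) (b(x) = sqrt(x + (-16 + x)*(2*x)) = sqrt(x + 2*x*(-16 + x)))
H = -372
D(f, p) = -372
b(664) - D(73, -345) = sqrt(664*(-31 + 2*664)) - 1*(-372) = sqrt(664*(-31 + 1328)) + 372 = sqrt(664*1297) + 372 = sqrt(861208) + 372 = 2*sqrt(215302) + 372 = 372 + 2*sqrt(215302)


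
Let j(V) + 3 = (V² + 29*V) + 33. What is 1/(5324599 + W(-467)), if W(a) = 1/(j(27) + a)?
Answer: 1075/5723943926 ≈ 1.8781e-7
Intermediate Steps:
j(V) = 30 + V² + 29*V (j(V) = -3 + ((V² + 29*V) + 33) = -3 + (33 + V² + 29*V) = 30 + V² + 29*V)
W(a) = 1/(1542 + a) (W(a) = 1/((30 + 27² + 29*27) + a) = 1/((30 + 729 + 783) + a) = 1/(1542 + a))
1/(5324599 + W(-467)) = 1/(5324599 + 1/(1542 - 467)) = 1/(5324599 + 1/1075) = 1/(5723943926/1075) = 1075/5723943926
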